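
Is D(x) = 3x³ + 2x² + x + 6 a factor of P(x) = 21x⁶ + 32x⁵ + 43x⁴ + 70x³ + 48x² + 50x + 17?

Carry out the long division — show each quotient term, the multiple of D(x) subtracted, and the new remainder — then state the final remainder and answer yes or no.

R(x) = 5, so D(x) is not a factor of P(x). no

Step 1: lead(21x⁶ + 32x⁵ + 43x⁴ + 70x³ + 48x² + 50x + 17) ÷ lead(D) = 21x⁶ ÷ 3x³ = 7x³. Subtract (7x³)·D = 21x⁶ + 14x⁵ + 7x⁴ + 42x³. Remainder: 18x⁵ + 36x⁴ + 28x³ + 48x² + 50x + 17.
Step 2: lead(18x⁵ + 36x⁴ + 28x³ + 48x² + 50x + 17) ÷ lead(D) = 18x⁵ ÷ 3x³ = 6x². Subtract (6x²)·D = 18x⁵ + 12x⁴ + 6x³ + 36x². Remainder: 24x⁴ + 22x³ + 12x² + 50x + 17.
Step 3: lead(24x⁴ + 22x³ + 12x² + 50x + 17) ÷ lead(D) = 24x⁴ ÷ 3x³ = 8x. Subtract (8x)·D = 24x⁴ + 16x³ + 8x² + 48x. Remainder: 6x³ + 4x² + 2x + 17.
Step 4: lead(6x³ + 4x² + 2x + 17) ÷ lead(D) = 6x³ ÷ 3x³ = 2. Subtract (2)·D = 6x³ + 4x² + 2x + 12. Remainder: 5.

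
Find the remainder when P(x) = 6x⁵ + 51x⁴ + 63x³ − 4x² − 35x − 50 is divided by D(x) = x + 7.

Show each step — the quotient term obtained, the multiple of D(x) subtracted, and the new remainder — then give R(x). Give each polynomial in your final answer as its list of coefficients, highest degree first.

Step 1: lead(6x⁵ + 51x⁴ + 63x³ − 4x² − 35x − 50) ÷ lead(D) = 6x⁵ ÷ x = 6x⁴. Subtract (6x⁴)·D = 6x⁵ + 42x⁴. Remainder: 9x⁴ + 63x³ − 4x² − 35x − 50.
Step 2: lead(9x⁴ + 63x³ − 4x² − 35x − 50) ÷ lead(D) = 9x⁴ ÷ x = 9x³. Subtract (9x³)·D = 9x⁴ + 63x³. Remainder: −4x² − 35x − 50.
Step 3: lead(−4x² − 35x − 50) ÷ lead(D) = −4x² ÷ x = −4x. Subtract (−4x)·D = −4x² − 28x. Remainder: −7x − 50.
Step 4: lead(−7x − 50) ÷ lead(D) = −7x ÷ x = −7. Subtract (−7)·D = −7x − 49. Remainder: −1.

R = [-1]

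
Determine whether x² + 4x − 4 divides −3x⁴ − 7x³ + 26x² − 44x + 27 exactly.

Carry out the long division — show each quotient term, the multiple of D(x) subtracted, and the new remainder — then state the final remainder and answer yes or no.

R(x) = 3, so D(x) is not a factor of P(x). no

Step 1: lead(−3x⁴ − 7x³ + 26x² − 44x + 27) ÷ lead(D) = −3x⁴ ÷ x² = −3x². Subtract (−3x²)·D = −3x⁴ − 12x³ + 12x². Remainder: 5x³ + 14x² − 44x + 27.
Step 2: lead(5x³ + 14x² − 44x + 27) ÷ lead(D) = 5x³ ÷ x² = 5x. Subtract (5x)·D = 5x³ + 20x² − 20x. Remainder: −6x² − 24x + 27.
Step 3: lead(−6x² − 24x + 27) ÷ lead(D) = −6x² ÷ x² = −6. Subtract (−6)·D = −6x² − 24x + 24. Remainder: 3.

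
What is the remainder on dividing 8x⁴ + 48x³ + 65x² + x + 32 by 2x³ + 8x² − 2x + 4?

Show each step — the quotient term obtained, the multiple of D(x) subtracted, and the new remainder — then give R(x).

R(x) = 9x² + x

Step 1: lead(8x⁴ + 48x³ + 65x² + x + 32) ÷ lead(D) = 8x⁴ ÷ 2x³ = 4x. Subtract (4x)·D = 8x⁴ + 32x³ − 8x² + 16x. Remainder: 16x³ + 73x² − 15x + 32.
Step 2: lead(16x³ + 73x² − 15x + 32) ÷ lead(D) = 16x³ ÷ 2x³ = 8. Subtract (8)·D = 16x³ + 64x² − 16x + 32. Remainder: 9x² + x.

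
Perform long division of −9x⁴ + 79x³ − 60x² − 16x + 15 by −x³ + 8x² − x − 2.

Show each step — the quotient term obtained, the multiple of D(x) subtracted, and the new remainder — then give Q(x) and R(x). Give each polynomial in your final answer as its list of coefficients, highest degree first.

Step 1: lead(−9x⁴ + 79x³ − 60x² − 16x + 15) ÷ lead(D) = −9x⁴ ÷ −x³ = 9x. Subtract (9x)·D = −9x⁴ + 72x³ − 9x² − 18x. Remainder: 7x³ − 51x² + 2x + 15.
Step 2: lead(7x³ − 51x² + 2x + 15) ÷ lead(D) = 7x³ ÷ −x³ = −7. Subtract (−7)·D = 7x³ − 56x² + 7x + 14. Remainder: 5x² − 5x + 1.

Q = [9, -7]; R = [5, -5, 1]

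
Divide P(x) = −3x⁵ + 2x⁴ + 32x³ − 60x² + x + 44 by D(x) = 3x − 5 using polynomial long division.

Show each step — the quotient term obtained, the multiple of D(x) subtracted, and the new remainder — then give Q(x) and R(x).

Q(x) = −x⁴ − x³ + 9x² − 5x − 8; R(x) = 4

Step 1: lead(−3x⁵ + 2x⁴ + 32x³ − 60x² + x + 44) ÷ lead(D) = −3x⁵ ÷ 3x = −x⁴. Subtract (−x⁴)·D = −3x⁵ + 5x⁴. Remainder: −3x⁴ + 32x³ − 60x² + x + 44.
Step 2: lead(−3x⁴ + 32x³ − 60x² + x + 44) ÷ lead(D) = −3x⁴ ÷ 3x = −x³. Subtract (−x³)·D = −3x⁴ + 5x³. Remainder: 27x³ − 60x² + x + 44.
Step 3: lead(27x³ − 60x² + x + 44) ÷ lead(D) = 27x³ ÷ 3x = 9x². Subtract (9x²)·D = 27x³ − 45x². Remainder: −15x² + x + 44.
Step 4: lead(−15x² + x + 44) ÷ lead(D) = −15x² ÷ 3x = −5x. Subtract (−5x)·D = −15x² + 25x. Remainder: −24x + 44.
Step 5: lead(−24x + 44) ÷ lead(D) = −24x ÷ 3x = −8. Subtract (−8)·D = −24x + 40. Remainder: 4.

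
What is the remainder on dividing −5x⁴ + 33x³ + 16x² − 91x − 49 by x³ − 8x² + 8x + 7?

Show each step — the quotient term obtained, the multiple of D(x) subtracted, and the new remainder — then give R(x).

R(x) = 0

Step 1: lead(−5x⁴ + 33x³ + 16x² − 91x − 49) ÷ lead(D) = −5x⁴ ÷ x³ = −5x. Subtract (−5x)·D = −5x⁴ + 40x³ − 40x² − 35x. Remainder: −7x³ + 56x² − 56x − 49.
Step 2: lead(−7x³ + 56x² − 56x − 49) ÷ lead(D) = −7x³ ÷ x³ = −7. Subtract (−7)·D = −7x³ + 56x² − 56x − 49. Remainder: 0.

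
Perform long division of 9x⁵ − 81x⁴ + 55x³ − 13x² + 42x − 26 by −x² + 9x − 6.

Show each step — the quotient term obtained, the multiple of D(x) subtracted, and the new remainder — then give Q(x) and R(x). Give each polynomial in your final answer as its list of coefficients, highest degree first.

Q = [-9, 0, -1, 4]; R = [-2]

Step 1: lead(9x⁵ − 81x⁴ + 55x³ − 13x² + 42x − 26) ÷ lead(D) = 9x⁵ ÷ −x² = −9x³. Subtract (−9x³)·D = 9x⁵ − 81x⁴ + 54x³. Remainder: x³ − 13x² + 42x − 26.
Step 2: lead(x³ − 13x² + 42x − 26) ÷ lead(D) = x³ ÷ −x² = −x. Subtract (−x)·D = x³ − 9x² + 6x. Remainder: −4x² + 36x − 26.
Step 3: lead(−4x² + 36x − 26) ÷ lead(D) = −4x² ÷ −x² = 4. Subtract (4)·D = −4x² + 36x − 24. Remainder: −2.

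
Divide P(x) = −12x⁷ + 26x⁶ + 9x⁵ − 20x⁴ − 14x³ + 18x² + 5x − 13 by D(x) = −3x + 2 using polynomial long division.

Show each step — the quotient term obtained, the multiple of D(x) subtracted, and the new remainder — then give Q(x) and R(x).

Step 1: lead(−12x⁷ + 26x⁶ + 9x⁵ − 20x⁴ − 14x³ + 18x² + 5x − 13) ÷ lead(D) = −12x⁷ ÷ −3x = 4x⁶. Subtract (4x⁶)·D = −12x⁷ + 8x⁶. Remainder: 18x⁶ + 9x⁵ − 20x⁴ − 14x³ + 18x² + 5x − 13.
Step 2: lead(18x⁶ + 9x⁵ − 20x⁴ − 14x³ + 18x² + 5x − 13) ÷ lead(D) = 18x⁶ ÷ −3x = −6x⁵. Subtract (−6x⁵)·D = 18x⁶ − 12x⁵. Remainder: 21x⁵ − 20x⁴ − 14x³ + 18x² + 5x − 13.
Step 3: lead(21x⁵ − 20x⁴ − 14x³ + 18x² + 5x − 13) ÷ lead(D) = 21x⁵ ÷ −3x = −7x⁴. Subtract (−7x⁴)·D = 21x⁵ − 14x⁴. Remainder: −6x⁴ − 14x³ + 18x² + 5x − 13.
Step 4: lead(−6x⁴ − 14x³ + 18x² + 5x − 13) ÷ lead(D) = −6x⁴ ÷ −3x = 2x³. Subtract (2x³)·D = −6x⁴ + 4x³. Remainder: −18x³ + 18x² + 5x − 13.
Step 5: lead(−18x³ + 18x² + 5x − 13) ÷ lead(D) = −18x³ ÷ −3x = 6x². Subtract (6x²)·D = −18x³ + 12x². Remainder: 6x² + 5x − 13.
Step 6: lead(6x² + 5x − 13) ÷ lead(D) = 6x² ÷ −3x = −2x. Subtract (−2x)·D = 6x² − 4x. Remainder: 9x − 13.
Step 7: lead(9x − 13) ÷ lead(D) = 9x ÷ −3x = −3. Subtract (−3)·D = 9x − 6. Remainder: −7.

Q(x) = 4x⁶ − 6x⁵ − 7x⁴ + 2x³ + 6x² − 2x − 3; R(x) = −7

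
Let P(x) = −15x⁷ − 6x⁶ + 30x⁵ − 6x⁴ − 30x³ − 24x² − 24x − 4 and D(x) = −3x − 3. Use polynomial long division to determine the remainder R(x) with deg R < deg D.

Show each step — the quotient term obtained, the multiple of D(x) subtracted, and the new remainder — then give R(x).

Step 1: lead(−15x⁷ − 6x⁶ + 30x⁵ − 6x⁴ − 30x³ − 24x² − 24x − 4) ÷ lead(D) = −15x⁷ ÷ −3x = 5x⁶. Subtract (5x⁶)·D = −15x⁷ − 15x⁶. Remainder: 9x⁶ + 30x⁵ − 6x⁴ − 30x³ − 24x² − 24x − 4.
Step 2: lead(9x⁶ + 30x⁵ − 6x⁴ − 30x³ − 24x² − 24x − 4) ÷ lead(D) = 9x⁶ ÷ −3x = −3x⁵. Subtract (−3x⁵)·D = 9x⁶ + 9x⁵. Remainder: 21x⁵ − 6x⁴ − 30x³ − 24x² − 24x − 4.
Step 3: lead(21x⁵ − 6x⁴ − 30x³ − 24x² − 24x − 4) ÷ lead(D) = 21x⁵ ÷ −3x = −7x⁴. Subtract (−7x⁴)·D = 21x⁵ + 21x⁴. Remainder: −27x⁴ − 30x³ − 24x² − 24x − 4.
Step 4: lead(−27x⁴ − 30x³ − 24x² − 24x − 4) ÷ lead(D) = −27x⁴ ÷ −3x = 9x³. Subtract (9x³)·D = −27x⁴ − 27x³. Remainder: −3x³ − 24x² − 24x − 4.
Step 5: lead(−3x³ − 24x² − 24x − 4) ÷ lead(D) = −3x³ ÷ −3x = x². Subtract (x²)·D = −3x³ − 3x². Remainder: −21x² − 24x − 4.
Step 6: lead(−21x² − 24x − 4) ÷ lead(D) = −21x² ÷ −3x = 7x. Subtract (7x)·D = −21x² − 21x. Remainder: −3x − 4.
Step 7: lead(−3x − 4) ÷ lead(D) = −3x ÷ −3x = 1. Subtract (1)·D = −3x − 3. Remainder: −1.

R(x) = −1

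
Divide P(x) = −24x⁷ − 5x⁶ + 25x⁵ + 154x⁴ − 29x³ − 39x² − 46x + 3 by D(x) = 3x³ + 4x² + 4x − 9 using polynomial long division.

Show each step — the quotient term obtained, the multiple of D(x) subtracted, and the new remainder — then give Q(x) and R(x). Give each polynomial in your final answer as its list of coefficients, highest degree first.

Step 1: lead(−24x⁷ − 5x⁶ + 25x⁵ + 154x⁴ − 29x³ − 39x² − 46x + 3) ÷ lead(D) = −24x⁷ ÷ 3x³ = −8x⁴. Subtract (−8x⁴)·D = −24x⁷ − 32x⁶ − 32x⁵ + 72x⁴. Remainder: 27x⁶ + 57x⁵ + 82x⁴ − 29x³ − 39x² − 46x + 3.
Step 2: lead(27x⁶ + 57x⁵ + 82x⁴ − 29x³ − 39x² − 46x + 3) ÷ lead(D) = 27x⁶ ÷ 3x³ = 9x³. Subtract (9x³)·D = 27x⁶ + 36x⁵ + 36x⁴ − 81x³. Remainder: 21x⁵ + 46x⁴ + 52x³ − 39x² − 46x + 3.
Step 3: lead(21x⁵ + 46x⁴ + 52x³ − 39x² − 46x + 3) ÷ lead(D) = 21x⁵ ÷ 3x³ = 7x². Subtract (7x²)·D = 21x⁵ + 28x⁴ + 28x³ − 63x². Remainder: 18x⁴ + 24x³ + 24x² − 46x + 3.
Step 4: lead(18x⁴ + 24x³ + 24x² − 46x + 3) ÷ lead(D) = 18x⁴ ÷ 3x³ = 6x. Subtract (6x)·D = 18x⁴ + 24x³ + 24x² − 54x. Remainder: 8x + 3.

Q = [-8, 9, 7, 6, 0]; R = [8, 3]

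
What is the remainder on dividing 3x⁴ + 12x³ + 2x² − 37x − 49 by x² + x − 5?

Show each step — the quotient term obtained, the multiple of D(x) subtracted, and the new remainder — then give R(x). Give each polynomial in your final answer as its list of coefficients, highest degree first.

Step 1: lead(3x⁴ + 12x³ + 2x² − 37x − 49) ÷ lead(D) = 3x⁴ ÷ x² = 3x². Subtract (3x²)·D = 3x⁴ + 3x³ − 15x². Remainder: 9x³ + 17x² − 37x − 49.
Step 2: lead(9x³ + 17x² − 37x − 49) ÷ lead(D) = 9x³ ÷ x² = 9x. Subtract (9x)·D = 9x³ + 9x² − 45x. Remainder: 8x² + 8x − 49.
Step 3: lead(8x² + 8x − 49) ÷ lead(D) = 8x² ÷ x² = 8. Subtract (8)·D = 8x² + 8x − 40. Remainder: −9.

R = [-9]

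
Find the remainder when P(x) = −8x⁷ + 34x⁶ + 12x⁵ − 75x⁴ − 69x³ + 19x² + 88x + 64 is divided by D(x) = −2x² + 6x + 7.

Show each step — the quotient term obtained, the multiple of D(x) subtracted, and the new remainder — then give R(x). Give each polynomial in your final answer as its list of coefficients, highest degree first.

Step 1: lead(−8x⁷ + 34x⁶ + 12x⁵ − 75x⁴ − 69x³ + 19x² + 88x + 64) ÷ lead(D) = −8x⁷ ÷ −2x² = 4x⁵. Subtract (4x⁵)·D = −8x⁷ + 24x⁶ + 28x⁵. Remainder: 10x⁶ − 16x⁵ − 75x⁴ − 69x³ + 19x² + 88x + 64.
Step 2: lead(10x⁶ − 16x⁵ − 75x⁴ − 69x³ + 19x² + 88x + 64) ÷ lead(D) = 10x⁶ ÷ −2x² = −5x⁴. Subtract (−5x⁴)·D = 10x⁶ − 30x⁵ − 35x⁴. Remainder: 14x⁵ − 40x⁴ − 69x³ + 19x² + 88x + 64.
Step 3: lead(14x⁵ − 40x⁴ − 69x³ + 19x² + 88x + 64) ÷ lead(D) = 14x⁵ ÷ −2x² = −7x³. Subtract (−7x³)·D = 14x⁵ − 42x⁴ − 49x³. Remainder: 2x⁴ − 20x³ + 19x² + 88x + 64.
Step 4: lead(2x⁴ − 20x³ + 19x² + 88x + 64) ÷ lead(D) = 2x⁴ ÷ −2x² = −x². Subtract (−x²)·D = 2x⁴ − 6x³ − 7x². Remainder: −14x³ + 26x² + 88x + 64.
Step 5: lead(−14x³ + 26x² + 88x + 64) ÷ lead(D) = −14x³ ÷ −2x² = 7x. Subtract (7x)·D = −14x³ + 42x² + 49x. Remainder: −16x² + 39x + 64.
Step 6: lead(−16x² + 39x + 64) ÷ lead(D) = −16x² ÷ −2x² = 8. Subtract (8)·D = −16x² + 48x + 56. Remainder: −9x + 8.

R = [-9, 8]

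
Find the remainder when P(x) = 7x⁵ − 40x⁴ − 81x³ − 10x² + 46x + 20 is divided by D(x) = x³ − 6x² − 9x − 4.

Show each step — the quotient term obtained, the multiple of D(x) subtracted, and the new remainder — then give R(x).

R(x) = −4

Step 1: lead(7x⁵ − 40x⁴ − 81x³ − 10x² + 46x + 20) ÷ lead(D) = 7x⁵ ÷ x³ = 7x². Subtract (7x²)·D = 7x⁵ − 42x⁴ − 63x³ − 28x². Remainder: 2x⁴ − 18x³ + 18x² + 46x + 20.
Step 2: lead(2x⁴ − 18x³ + 18x² + 46x + 20) ÷ lead(D) = 2x⁴ ÷ x³ = 2x. Subtract (2x)·D = 2x⁴ − 12x³ − 18x² − 8x. Remainder: −6x³ + 36x² + 54x + 20.
Step 3: lead(−6x³ + 36x² + 54x + 20) ÷ lead(D) = −6x³ ÷ x³ = −6. Subtract (−6)·D = −6x³ + 36x² + 54x + 24. Remainder: −4.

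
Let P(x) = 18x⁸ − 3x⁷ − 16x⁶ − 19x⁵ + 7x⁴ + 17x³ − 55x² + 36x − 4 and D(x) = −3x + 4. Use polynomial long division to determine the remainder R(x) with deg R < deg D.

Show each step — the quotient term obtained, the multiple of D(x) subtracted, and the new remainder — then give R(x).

R(x) = −4

Step 1: lead(18x⁸ − 3x⁷ − 16x⁶ − 19x⁵ + 7x⁴ + 17x³ − 55x² + 36x − 4) ÷ lead(D) = 18x⁸ ÷ −3x = −6x⁷. Subtract (−6x⁷)·D = 18x⁸ − 24x⁷. Remainder: 21x⁷ − 16x⁶ − 19x⁵ + 7x⁴ + 17x³ − 55x² + 36x − 4.
Step 2: lead(21x⁷ − 16x⁶ − 19x⁵ + 7x⁴ + 17x³ − 55x² + 36x − 4) ÷ lead(D) = 21x⁷ ÷ −3x = −7x⁶. Subtract (−7x⁶)·D = 21x⁷ − 28x⁶. Remainder: 12x⁶ − 19x⁵ + 7x⁴ + 17x³ − 55x² + 36x − 4.
Step 3: lead(12x⁶ − 19x⁵ + 7x⁴ + 17x³ − 55x² + 36x − 4) ÷ lead(D) = 12x⁶ ÷ −3x = −4x⁵. Subtract (−4x⁵)·D = 12x⁶ − 16x⁵. Remainder: −3x⁵ + 7x⁴ + 17x³ − 55x² + 36x − 4.
Step 4: lead(−3x⁵ + 7x⁴ + 17x³ − 55x² + 36x − 4) ÷ lead(D) = −3x⁵ ÷ −3x = x⁴. Subtract (x⁴)·D = −3x⁵ + 4x⁴. Remainder: 3x⁴ + 17x³ − 55x² + 36x − 4.
Step 5: lead(3x⁴ + 17x³ − 55x² + 36x − 4) ÷ lead(D) = 3x⁴ ÷ −3x = −x³. Subtract (−x³)·D = 3x⁴ − 4x³. Remainder: 21x³ − 55x² + 36x − 4.
Step 6: lead(21x³ − 55x² + 36x − 4) ÷ lead(D) = 21x³ ÷ −3x = −7x². Subtract (−7x²)·D = 21x³ − 28x². Remainder: −27x² + 36x − 4.
Step 7: lead(−27x² + 36x − 4) ÷ lead(D) = −27x² ÷ −3x = 9x. Subtract (9x)·D = −27x² + 36x. Remainder: −4.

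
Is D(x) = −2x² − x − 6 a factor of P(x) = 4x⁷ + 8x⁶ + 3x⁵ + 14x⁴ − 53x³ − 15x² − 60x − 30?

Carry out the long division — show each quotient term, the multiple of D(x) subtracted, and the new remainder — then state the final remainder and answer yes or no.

Step 1: lead(4x⁷ + 8x⁶ + 3x⁵ + 14x⁴ − 53x³ − 15x² − 60x − 30) ÷ lead(D) = 4x⁷ ÷ −2x² = −2x⁵. Subtract (−2x⁵)·D = 4x⁷ + 2x⁶ + 12x⁵. Remainder: 6x⁶ − 9x⁵ + 14x⁴ − 53x³ − 15x² − 60x − 30.
Step 2: lead(6x⁶ − 9x⁵ + 14x⁴ − 53x³ − 15x² − 60x − 30) ÷ lead(D) = 6x⁶ ÷ −2x² = −3x⁴. Subtract (−3x⁴)·D = 6x⁶ + 3x⁵ + 18x⁴. Remainder: −12x⁵ − 4x⁴ − 53x³ − 15x² − 60x − 30.
Step 3: lead(−12x⁵ − 4x⁴ − 53x³ − 15x² − 60x − 30) ÷ lead(D) = −12x⁵ ÷ −2x² = 6x³. Subtract (6x³)·D = −12x⁵ − 6x⁴ − 36x³. Remainder: 2x⁴ − 17x³ − 15x² − 60x − 30.
Step 4: lead(2x⁴ − 17x³ − 15x² − 60x − 30) ÷ lead(D) = 2x⁴ ÷ −2x² = −x². Subtract (−x²)·D = 2x⁴ + x³ + 6x². Remainder: −18x³ − 21x² − 60x − 30.
Step 5: lead(−18x³ − 21x² − 60x − 30) ÷ lead(D) = −18x³ ÷ −2x² = 9x. Subtract (9x)·D = −18x³ − 9x² − 54x. Remainder: −12x² − 6x − 30.
Step 6: lead(−12x² − 6x − 30) ÷ lead(D) = −12x² ÷ −2x² = 6. Subtract (6)·D = −12x² − 6x − 36. Remainder: 6.

R(x) = 6, so D(x) is not a factor of P(x). no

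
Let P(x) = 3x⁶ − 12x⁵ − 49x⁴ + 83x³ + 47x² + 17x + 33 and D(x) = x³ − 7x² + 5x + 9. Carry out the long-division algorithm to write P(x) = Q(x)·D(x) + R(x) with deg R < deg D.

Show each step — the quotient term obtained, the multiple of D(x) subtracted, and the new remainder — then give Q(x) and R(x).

Step 1: lead(3x⁶ − 12x⁵ − 49x⁴ + 83x³ + 47x² + 17x + 33) ÷ lead(D) = 3x⁶ ÷ x³ = 3x³. Subtract (3x³)·D = 3x⁶ − 21x⁵ + 15x⁴ + 27x³. Remainder: 9x⁵ − 64x⁴ + 56x³ + 47x² + 17x + 33.
Step 2: lead(9x⁵ − 64x⁴ + 56x³ + 47x² + 17x + 33) ÷ lead(D) = 9x⁵ ÷ x³ = 9x². Subtract (9x²)·D = 9x⁵ − 63x⁴ + 45x³ + 81x². Remainder: −x⁴ + 11x³ − 34x² + 17x + 33.
Step 3: lead(−x⁴ + 11x³ − 34x² + 17x + 33) ÷ lead(D) = −x⁴ ÷ x³ = −x. Subtract (−x)·D = −x⁴ + 7x³ − 5x² − 9x. Remainder: 4x³ − 29x² + 26x + 33.
Step 4: lead(4x³ − 29x² + 26x + 33) ÷ lead(D) = 4x³ ÷ x³ = 4. Subtract (4)·D = 4x³ − 28x² + 20x + 36. Remainder: −x² + 6x − 3.

Q(x) = 3x³ + 9x² − x + 4; R(x) = −x² + 6x − 3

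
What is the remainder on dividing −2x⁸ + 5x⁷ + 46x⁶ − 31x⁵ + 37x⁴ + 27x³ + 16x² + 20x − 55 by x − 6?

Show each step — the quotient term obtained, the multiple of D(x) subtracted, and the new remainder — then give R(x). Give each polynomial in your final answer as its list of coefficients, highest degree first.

R = [-7]

Step 1: lead(−2x⁸ + 5x⁷ + 46x⁶ − 31x⁵ + 37x⁴ + 27x³ + 16x² + 20x − 55) ÷ lead(D) = −2x⁸ ÷ x = −2x⁷. Subtract (−2x⁷)·D = −2x⁸ + 12x⁷. Remainder: −7x⁷ + 46x⁶ − 31x⁵ + 37x⁴ + 27x³ + 16x² + 20x − 55.
Step 2: lead(−7x⁷ + 46x⁶ − 31x⁵ + 37x⁴ + 27x³ + 16x² + 20x − 55) ÷ lead(D) = −7x⁷ ÷ x = −7x⁶. Subtract (−7x⁶)·D = −7x⁷ + 42x⁶. Remainder: 4x⁶ − 31x⁵ + 37x⁴ + 27x³ + 16x² + 20x − 55.
Step 3: lead(4x⁶ − 31x⁵ + 37x⁴ + 27x³ + 16x² + 20x − 55) ÷ lead(D) = 4x⁶ ÷ x = 4x⁵. Subtract (4x⁵)·D = 4x⁶ − 24x⁵. Remainder: −7x⁵ + 37x⁴ + 27x³ + 16x² + 20x − 55.
Step 4: lead(−7x⁵ + 37x⁴ + 27x³ + 16x² + 20x − 55) ÷ lead(D) = −7x⁵ ÷ x = −7x⁴. Subtract (−7x⁴)·D = −7x⁵ + 42x⁴. Remainder: −5x⁴ + 27x³ + 16x² + 20x − 55.
Step 5: lead(−5x⁴ + 27x³ + 16x² + 20x − 55) ÷ lead(D) = −5x⁴ ÷ x = −5x³. Subtract (−5x³)·D = −5x⁴ + 30x³. Remainder: −3x³ + 16x² + 20x − 55.
Step 6: lead(−3x³ + 16x² + 20x − 55) ÷ lead(D) = −3x³ ÷ x = −3x². Subtract (−3x²)·D = −3x³ + 18x². Remainder: −2x² + 20x − 55.
Step 7: lead(−2x² + 20x − 55) ÷ lead(D) = −2x² ÷ x = −2x. Subtract (−2x)·D = −2x² + 12x. Remainder: 8x − 55.
Step 8: lead(8x − 55) ÷ lead(D) = 8x ÷ x = 8. Subtract (8)·D = 8x − 48. Remainder: −7.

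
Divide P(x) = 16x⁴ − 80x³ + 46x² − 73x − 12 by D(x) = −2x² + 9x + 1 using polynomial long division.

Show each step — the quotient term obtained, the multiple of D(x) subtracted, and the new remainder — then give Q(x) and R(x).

Step 1: lead(16x⁴ − 80x³ + 46x² − 73x − 12) ÷ lead(D) = 16x⁴ ÷ −2x² = −8x². Subtract (−8x²)·D = 16x⁴ − 72x³ − 8x². Remainder: −8x³ + 54x² − 73x − 12.
Step 2: lead(−8x³ + 54x² − 73x − 12) ÷ lead(D) = −8x³ ÷ −2x² = 4x. Subtract (4x)·D = −8x³ + 36x² + 4x. Remainder: 18x² − 77x − 12.
Step 3: lead(18x² − 77x − 12) ÷ lead(D) = 18x² ÷ −2x² = −9. Subtract (−9)·D = 18x² − 81x − 9. Remainder: 4x − 3.

Q(x) = −8x² + 4x − 9; R(x) = 4x − 3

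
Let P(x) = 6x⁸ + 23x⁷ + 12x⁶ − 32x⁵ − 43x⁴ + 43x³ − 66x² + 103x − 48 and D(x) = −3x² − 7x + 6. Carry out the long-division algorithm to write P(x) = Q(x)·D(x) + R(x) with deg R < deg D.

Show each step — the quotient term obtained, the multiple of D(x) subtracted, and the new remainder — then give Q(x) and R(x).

Step 1: lead(6x⁸ + 23x⁷ + 12x⁶ − 32x⁵ − 43x⁴ + 43x³ − 66x² + 103x − 48) ÷ lead(D) = 6x⁸ ÷ −3x² = −2x⁶. Subtract (−2x⁶)·D = 6x⁸ + 14x⁷ − 12x⁶. Remainder: 9x⁷ + 24x⁶ − 32x⁵ − 43x⁴ + 43x³ − 66x² + 103x − 48.
Step 2: lead(9x⁷ + 24x⁶ − 32x⁵ − 43x⁴ + 43x³ − 66x² + 103x − 48) ÷ lead(D) = 9x⁷ ÷ −3x² = −3x⁵. Subtract (−3x⁵)·D = 9x⁷ + 21x⁶ − 18x⁵. Remainder: 3x⁶ − 14x⁵ − 43x⁴ + 43x³ − 66x² + 103x − 48.
Step 3: lead(3x⁶ − 14x⁵ − 43x⁴ + 43x³ − 66x² + 103x − 48) ÷ lead(D) = 3x⁶ ÷ −3x² = −x⁴. Subtract (−x⁴)·D = 3x⁶ + 7x⁵ − 6x⁴. Remainder: −21x⁵ − 37x⁴ + 43x³ − 66x² + 103x − 48.
Step 4: lead(−21x⁵ − 37x⁴ + 43x³ − 66x² + 103x − 48) ÷ lead(D) = −21x⁵ ÷ −3x² = 7x³. Subtract (7x³)·D = −21x⁵ − 49x⁴ + 42x³. Remainder: 12x⁴ + x³ − 66x² + 103x − 48.
Step 5: lead(12x⁴ + x³ − 66x² + 103x − 48) ÷ lead(D) = 12x⁴ ÷ −3x² = −4x². Subtract (−4x²)·D = 12x⁴ + 28x³ − 24x². Remainder: −27x³ − 42x² + 103x − 48.
Step 6: lead(−27x³ − 42x² + 103x − 48) ÷ lead(D) = −27x³ ÷ −3x² = 9x. Subtract (9x)·D = −27x³ − 63x² + 54x. Remainder: 21x² + 49x − 48.
Step 7: lead(21x² + 49x − 48) ÷ lead(D) = 21x² ÷ −3x² = −7. Subtract (−7)·D = 21x² + 49x − 42. Remainder: −6.

Q(x) = −2x⁶ − 3x⁵ − x⁴ + 7x³ − 4x² + 9x − 7; R(x) = −6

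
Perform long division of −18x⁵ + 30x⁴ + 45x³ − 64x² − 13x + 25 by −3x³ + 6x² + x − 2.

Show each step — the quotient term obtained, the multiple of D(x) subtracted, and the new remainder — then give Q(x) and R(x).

Q(x) = 6x² + 2x − 9; R(x) = 7

Step 1: lead(−18x⁵ + 30x⁴ + 45x³ − 64x² − 13x + 25) ÷ lead(D) = −18x⁵ ÷ −3x³ = 6x². Subtract (6x²)·D = −18x⁵ + 36x⁴ + 6x³ − 12x². Remainder: −6x⁴ + 39x³ − 52x² − 13x + 25.
Step 2: lead(−6x⁴ + 39x³ − 52x² − 13x + 25) ÷ lead(D) = −6x⁴ ÷ −3x³ = 2x. Subtract (2x)·D = −6x⁴ + 12x³ + 2x² − 4x. Remainder: 27x³ − 54x² − 9x + 25.
Step 3: lead(27x³ − 54x² − 9x + 25) ÷ lead(D) = 27x³ ÷ −3x³ = −9. Subtract (−9)·D = 27x³ − 54x² − 9x + 18. Remainder: 7.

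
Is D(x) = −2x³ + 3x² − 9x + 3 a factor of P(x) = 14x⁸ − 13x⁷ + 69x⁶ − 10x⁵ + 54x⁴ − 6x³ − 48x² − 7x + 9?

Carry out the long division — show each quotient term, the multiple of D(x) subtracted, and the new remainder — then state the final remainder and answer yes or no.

R(x) = 2x, so D(x) is not a factor of P(x). no

Step 1: lead(14x⁸ − 13x⁷ + 69x⁶ − 10x⁵ + 54x⁴ − 6x³ − 48x² − 7x + 9) ÷ lead(D) = 14x⁸ ÷ −2x³ = −7x⁵. Subtract (−7x⁵)·D = 14x⁸ − 21x⁷ + 63x⁶ − 21x⁵. Remainder: 8x⁷ + 6x⁶ + 11x⁵ + 54x⁴ − 6x³ − 48x² − 7x + 9.
Step 2: lead(8x⁷ + 6x⁶ + 11x⁵ + 54x⁴ − 6x³ − 48x² − 7x + 9) ÷ lead(D) = 8x⁷ ÷ −2x³ = −4x⁴. Subtract (−4x⁴)·D = 8x⁷ − 12x⁶ + 36x⁵ − 12x⁴. Remainder: 18x⁶ − 25x⁵ + 66x⁴ − 6x³ − 48x² − 7x + 9.
Step 3: lead(18x⁶ − 25x⁵ + 66x⁴ − 6x³ − 48x² − 7x + 9) ÷ lead(D) = 18x⁶ ÷ −2x³ = −9x³. Subtract (−9x³)·D = 18x⁶ − 27x⁵ + 81x⁴ − 27x³. Remainder: 2x⁵ − 15x⁴ + 21x³ − 48x² − 7x + 9.
Step 4: lead(2x⁵ − 15x⁴ + 21x³ − 48x² − 7x + 9) ÷ lead(D) = 2x⁵ ÷ −2x³ = −x². Subtract (−x²)·D = 2x⁵ − 3x⁴ + 9x³ − 3x². Remainder: −12x⁴ + 12x³ − 45x² − 7x + 9.
Step 5: lead(−12x⁴ + 12x³ − 45x² − 7x + 9) ÷ lead(D) = −12x⁴ ÷ −2x³ = 6x. Subtract (6x)·D = −12x⁴ + 18x³ − 54x² + 18x. Remainder: −6x³ + 9x² − 25x + 9.
Step 6: lead(−6x³ + 9x² − 25x + 9) ÷ lead(D) = −6x³ ÷ −2x³ = 3. Subtract (3)·D = −6x³ + 9x² − 27x + 9. Remainder: 2x.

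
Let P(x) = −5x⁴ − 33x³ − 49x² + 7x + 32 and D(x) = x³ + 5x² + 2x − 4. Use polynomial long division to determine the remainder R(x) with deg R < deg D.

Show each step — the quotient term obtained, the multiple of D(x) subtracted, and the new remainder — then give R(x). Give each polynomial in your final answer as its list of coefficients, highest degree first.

R = [1, 3, 0]

Step 1: lead(−5x⁴ − 33x³ − 49x² + 7x + 32) ÷ lead(D) = −5x⁴ ÷ x³ = −5x. Subtract (−5x)·D = −5x⁴ − 25x³ − 10x² + 20x. Remainder: −8x³ − 39x² − 13x + 32.
Step 2: lead(−8x³ − 39x² − 13x + 32) ÷ lead(D) = −8x³ ÷ x³ = −8. Subtract (−8)·D = −8x³ − 40x² − 16x + 32. Remainder: x² + 3x.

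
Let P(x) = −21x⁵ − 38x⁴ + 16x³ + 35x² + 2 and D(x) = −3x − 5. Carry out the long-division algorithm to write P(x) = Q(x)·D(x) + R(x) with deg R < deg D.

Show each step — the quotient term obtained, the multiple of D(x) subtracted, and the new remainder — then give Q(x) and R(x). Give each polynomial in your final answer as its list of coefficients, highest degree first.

Q = [7, 1, -7, 0, 0]; R = [2]

Step 1: lead(−21x⁵ − 38x⁴ + 16x³ + 35x² + 2) ÷ lead(D) = −21x⁵ ÷ −3x = 7x⁴. Subtract (7x⁴)·D = −21x⁵ − 35x⁴. Remainder: −3x⁴ + 16x³ + 35x² + 2.
Step 2: lead(−3x⁴ + 16x³ + 35x² + 2) ÷ lead(D) = −3x⁴ ÷ −3x = x³. Subtract (x³)·D = −3x⁴ − 5x³. Remainder: 21x³ + 35x² + 2.
Step 3: lead(21x³ + 35x² + 2) ÷ lead(D) = 21x³ ÷ −3x = −7x². Subtract (−7x²)·D = 21x³ + 35x². Remainder: 2.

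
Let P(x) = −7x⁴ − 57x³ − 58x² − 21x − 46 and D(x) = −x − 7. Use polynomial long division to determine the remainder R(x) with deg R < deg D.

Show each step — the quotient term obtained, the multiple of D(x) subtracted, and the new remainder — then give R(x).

Step 1: lead(−7x⁴ − 57x³ − 58x² − 21x − 46) ÷ lead(D) = −7x⁴ ÷ −x = 7x³. Subtract (7x³)·D = −7x⁴ − 49x³. Remainder: −8x³ − 58x² − 21x − 46.
Step 2: lead(−8x³ − 58x² − 21x − 46) ÷ lead(D) = −8x³ ÷ −x = 8x². Subtract (8x²)·D = −8x³ − 56x². Remainder: −2x² − 21x − 46.
Step 3: lead(−2x² − 21x − 46) ÷ lead(D) = −2x² ÷ −x = 2x. Subtract (2x)·D = −2x² − 14x. Remainder: −7x − 46.
Step 4: lead(−7x − 46) ÷ lead(D) = −7x ÷ −x = 7. Subtract (7)·D = −7x − 49. Remainder: 3.

R(x) = 3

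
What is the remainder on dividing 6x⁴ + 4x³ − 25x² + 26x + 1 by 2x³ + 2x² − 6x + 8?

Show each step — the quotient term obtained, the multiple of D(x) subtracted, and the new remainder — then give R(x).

R(x) = −5x² − 4x + 9

Step 1: lead(6x⁴ + 4x³ − 25x² + 26x + 1) ÷ lead(D) = 6x⁴ ÷ 2x³ = 3x. Subtract (3x)·D = 6x⁴ + 6x³ − 18x² + 24x. Remainder: −2x³ − 7x² + 2x + 1.
Step 2: lead(−2x³ − 7x² + 2x + 1) ÷ lead(D) = −2x³ ÷ 2x³ = −1. Subtract (−1)·D = −2x³ − 2x² + 6x − 8. Remainder: −5x² − 4x + 9.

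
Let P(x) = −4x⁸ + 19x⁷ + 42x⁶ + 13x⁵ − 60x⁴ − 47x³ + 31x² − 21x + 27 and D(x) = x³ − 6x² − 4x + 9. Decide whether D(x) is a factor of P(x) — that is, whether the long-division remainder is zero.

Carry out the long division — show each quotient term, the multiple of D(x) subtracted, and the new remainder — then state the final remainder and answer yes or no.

R(x) = 0, so D(x) is a factor of P(x). yes

Step 1: lead(−4x⁸ + 19x⁷ + 42x⁶ + 13x⁵ − 60x⁴ − 47x³ + 31x² − 21x + 27) ÷ lead(D) = −4x⁸ ÷ x³ = −4x⁵. Subtract (−4x⁵)·D = −4x⁸ + 24x⁷ + 16x⁶ − 36x⁵. Remainder: −5x⁷ + 26x⁶ + 49x⁵ − 60x⁴ − 47x³ + 31x² − 21x + 27.
Step 2: lead(−5x⁷ + 26x⁶ + 49x⁵ − 60x⁴ − 47x³ + 31x² − 21x + 27) ÷ lead(D) = −5x⁷ ÷ x³ = −5x⁴. Subtract (−5x⁴)·D = −5x⁷ + 30x⁶ + 20x⁵ − 45x⁴. Remainder: −4x⁶ + 29x⁵ − 15x⁴ − 47x³ + 31x² − 21x + 27.
Step 3: lead(−4x⁶ + 29x⁵ − 15x⁴ − 47x³ + 31x² − 21x + 27) ÷ lead(D) = −4x⁶ ÷ x³ = −4x³. Subtract (−4x³)·D = −4x⁶ + 24x⁵ + 16x⁴ − 36x³. Remainder: 5x⁵ − 31x⁴ − 11x³ + 31x² − 21x + 27.
Step 4: lead(5x⁵ − 31x⁴ − 11x³ + 31x² − 21x + 27) ÷ lead(D) = 5x⁵ ÷ x³ = 5x². Subtract (5x²)·D = 5x⁵ − 30x⁴ − 20x³ + 45x². Remainder: −x⁴ + 9x³ − 14x² − 21x + 27.
Step 5: lead(−x⁴ + 9x³ − 14x² − 21x + 27) ÷ lead(D) = −x⁴ ÷ x³ = −x. Subtract (−x)·D = −x⁴ + 6x³ + 4x² − 9x. Remainder: 3x³ − 18x² − 12x + 27.
Step 6: lead(3x³ − 18x² − 12x + 27) ÷ lead(D) = 3x³ ÷ x³ = 3. Subtract (3)·D = 3x³ − 18x² − 12x + 27. Remainder: 0.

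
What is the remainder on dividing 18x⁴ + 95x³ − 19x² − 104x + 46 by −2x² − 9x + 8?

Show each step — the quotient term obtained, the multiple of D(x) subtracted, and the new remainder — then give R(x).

R(x) = −3x + 6

Step 1: lead(18x⁴ + 95x³ − 19x² − 104x + 46) ÷ lead(D) = 18x⁴ ÷ −2x² = −9x². Subtract (−9x²)·D = 18x⁴ + 81x³ − 72x². Remainder: 14x³ + 53x² − 104x + 46.
Step 2: lead(14x³ + 53x² − 104x + 46) ÷ lead(D) = 14x³ ÷ −2x² = −7x. Subtract (−7x)·D = 14x³ + 63x² − 56x. Remainder: −10x² − 48x + 46.
Step 3: lead(−10x² − 48x + 46) ÷ lead(D) = −10x² ÷ −2x² = 5. Subtract (5)·D = −10x² − 45x + 40. Remainder: −3x + 6.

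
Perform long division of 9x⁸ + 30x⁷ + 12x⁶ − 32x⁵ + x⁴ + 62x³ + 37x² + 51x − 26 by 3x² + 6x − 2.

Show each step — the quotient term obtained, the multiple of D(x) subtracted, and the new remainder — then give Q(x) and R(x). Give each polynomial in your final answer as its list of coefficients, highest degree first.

Q = [3, 4, -2, -4, 7, 4, 9]; R = [5, -8]

Step 1: lead(9x⁸ + 30x⁷ + 12x⁶ − 32x⁵ + x⁴ + 62x³ + 37x² + 51x − 26) ÷ lead(D) = 9x⁸ ÷ 3x² = 3x⁶. Subtract (3x⁶)·D = 9x⁸ + 18x⁷ − 6x⁶. Remainder: 12x⁷ + 18x⁶ − 32x⁵ + x⁴ + 62x³ + 37x² + 51x − 26.
Step 2: lead(12x⁷ + 18x⁶ − 32x⁵ + x⁴ + 62x³ + 37x² + 51x − 26) ÷ lead(D) = 12x⁷ ÷ 3x² = 4x⁵. Subtract (4x⁵)·D = 12x⁷ + 24x⁶ − 8x⁵. Remainder: −6x⁶ − 24x⁵ + x⁴ + 62x³ + 37x² + 51x − 26.
Step 3: lead(−6x⁶ − 24x⁵ + x⁴ + 62x³ + 37x² + 51x − 26) ÷ lead(D) = −6x⁶ ÷ 3x² = −2x⁴. Subtract (−2x⁴)·D = −6x⁶ − 12x⁵ + 4x⁴. Remainder: −12x⁵ − 3x⁴ + 62x³ + 37x² + 51x − 26.
Step 4: lead(−12x⁵ − 3x⁴ + 62x³ + 37x² + 51x − 26) ÷ lead(D) = −12x⁵ ÷ 3x² = −4x³. Subtract (−4x³)·D = −12x⁵ − 24x⁴ + 8x³. Remainder: 21x⁴ + 54x³ + 37x² + 51x − 26.
Step 5: lead(21x⁴ + 54x³ + 37x² + 51x − 26) ÷ lead(D) = 21x⁴ ÷ 3x² = 7x². Subtract (7x²)·D = 21x⁴ + 42x³ − 14x². Remainder: 12x³ + 51x² + 51x − 26.
Step 6: lead(12x³ + 51x² + 51x − 26) ÷ lead(D) = 12x³ ÷ 3x² = 4x. Subtract (4x)·D = 12x³ + 24x² − 8x. Remainder: 27x² + 59x − 26.
Step 7: lead(27x² + 59x − 26) ÷ lead(D) = 27x² ÷ 3x² = 9. Subtract (9)·D = 27x² + 54x − 18. Remainder: 5x − 8.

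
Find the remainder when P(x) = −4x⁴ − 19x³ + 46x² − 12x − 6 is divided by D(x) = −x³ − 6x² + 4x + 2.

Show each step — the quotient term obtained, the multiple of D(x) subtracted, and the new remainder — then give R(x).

R(x) = 4

Step 1: lead(−4x⁴ − 19x³ + 46x² − 12x − 6) ÷ lead(D) = −4x⁴ ÷ −x³ = 4x. Subtract (4x)·D = −4x⁴ − 24x³ + 16x² + 8x. Remainder: 5x³ + 30x² − 20x − 6.
Step 2: lead(5x³ + 30x² − 20x − 6) ÷ lead(D) = 5x³ ÷ −x³ = −5. Subtract (−5)·D = 5x³ + 30x² − 20x − 10. Remainder: 4.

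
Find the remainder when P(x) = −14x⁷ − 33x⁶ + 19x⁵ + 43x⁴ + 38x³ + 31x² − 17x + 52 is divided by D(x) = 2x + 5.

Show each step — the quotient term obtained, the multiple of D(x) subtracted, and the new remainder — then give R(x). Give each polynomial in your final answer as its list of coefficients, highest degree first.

Step 1: lead(−14x⁷ − 33x⁶ + 19x⁵ + 43x⁴ + 38x³ + 31x² − 17x + 52) ÷ lead(D) = −14x⁷ ÷ 2x = −7x⁶. Subtract (−7x⁶)·D = −14x⁷ − 35x⁶. Remainder: 2x⁶ + 19x⁵ + 43x⁴ + 38x³ + 31x² − 17x + 52.
Step 2: lead(2x⁶ + 19x⁵ + 43x⁴ + 38x³ + 31x² − 17x + 52) ÷ lead(D) = 2x⁶ ÷ 2x = x⁵. Subtract (x⁵)·D = 2x⁶ + 5x⁵. Remainder: 14x⁵ + 43x⁴ + 38x³ + 31x² − 17x + 52.
Step 3: lead(14x⁵ + 43x⁴ + 38x³ + 31x² − 17x + 52) ÷ lead(D) = 14x⁵ ÷ 2x = 7x⁴. Subtract (7x⁴)·D = 14x⁵ + 35x⁴. Remainder: 8x⁴ + 38x³ + 31x² − 17x + 52.
Step 4: lead(8x⁴ + 38x³ + 31x² − 17x + 52) ÷ lead(D) = 8x⁴ ÷ 2x = 4x³. Subtract (4x³)·D = 8x⁴ + 20x³. Remainder: 18x³ + 31x² − 17x + 52.
Step 5: lead(18x³ + 31x² − 17x + 52) ÷ lead(D) = 18x³ ÷ 2x = 9x². Subtract (9x²)·D = 18x³ + 45x². Remainder: −14x² − 17x + 52.
Step 6: lead(−14x² − 17x + 52) ÷ lead(D) = −14x² ÷ 2x = −7x. Subtract (−7x)·D = −14x² − 35x. Remainder: 18x + 52.
Step 7: lead(18x + 52) ÷ lead(D) = 18x ÷ 2x = 9. Subtract (9)·D = 18x + 45. Remainder: 7.

R = [7]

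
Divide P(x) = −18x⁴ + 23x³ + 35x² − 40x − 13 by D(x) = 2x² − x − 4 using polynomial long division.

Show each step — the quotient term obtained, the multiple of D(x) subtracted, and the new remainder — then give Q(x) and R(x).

Q(x) = −9x² + 7x + 3; R(x) = −9x − 1

Step 1: lead(−18x⁴ + 23x³ + 35x² − 40x − 13) ÷ lead(D) = −18x⁴ ÷ 2x² = −9x². Subtract (−9x²)·D = −18x⁴ + 9x³ + 36x². Remainder: 14x³ − x² − 40x − 13.
Step 2: lead(14x³ − x² − 40x − 13) ÷ lead(D) = 14x³ ÷ 2x² = 7x. Subtract (7x)·D = 14x³ − 7x² − 28x. Remainder: 6x² − 12x − 13.
Step 3: lead(6x² − 12x − 13) ÷ lead(D) = 6x² ÷ 2x² = 3. Subtract (3)·D = 6x² − 3x − 12. Remainder: −9x − 1.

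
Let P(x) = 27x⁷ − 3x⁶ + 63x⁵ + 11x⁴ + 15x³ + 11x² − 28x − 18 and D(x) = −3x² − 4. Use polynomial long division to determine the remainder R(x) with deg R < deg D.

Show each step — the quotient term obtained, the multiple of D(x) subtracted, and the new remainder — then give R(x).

Step 1: lead(27x⁷ − 3x⁶ + 63x⁵ + 11x⁴ + 15x³ + 11x² − 28x − 18) ÷ lead(D) = 27x⁷ ÷ −3x² = −9x⁵. Subtract (−9x⁵)·D = 27x⁷ + 36x⁵. Remainder: −3x⁶ + 27x⁵ + 11x⁴ + 15x³ + 11x² − 28x − 18.
Step 2: lead(−3x⁶ + 27x⁵ + 11x⁴ + 15x³ + 11x² − 28x − 18) ÷ lead(D) = −3x⁶ ÷ −3x² = x⁴. Subtract (x⁴)·D = −3x⁶ − 4x⁴. Remainder: 27x⁵ + 15x⁴ + 15x³ + 11x² − 28x − 18.
Step 3: lead(27x⁵ + 15x⁴ + 15x³ + 11x² − 28x − 18) ÷ lead(D) = 27x⁵ ÷ −3x² = −9x³. Subtract (−9x³)·D = 27x⁵ + 36x³. Remainder: 15x⁴ − 21x³ + 11x² − 28x − 18.
Step 4: lead(15x⁴ − 21x³ + 11x² − 28x − 18) ÷ lead(D) = 15x⁴ ÷ −3x² = −5x². Subtract (−5x²)·D = 15x⁴ + 20x². Remainder: −21x³ − 9x² − 28x − 18.
Step 5: lead(−21x³ − 9x² − 28x − 18) ÷ lead(D) = −21x³ ÷ −3x² = 7x. Subtract (7x)·D = −21x³ − 28x. Remainder: −9x² − 18.
Step 6: lead(−9x² − 18) ÷ lead(D) = −9x² ÷ −3x² = 3. Subtract (3)·D = −9x² − 12. Remainder: −6.

R(x) = −6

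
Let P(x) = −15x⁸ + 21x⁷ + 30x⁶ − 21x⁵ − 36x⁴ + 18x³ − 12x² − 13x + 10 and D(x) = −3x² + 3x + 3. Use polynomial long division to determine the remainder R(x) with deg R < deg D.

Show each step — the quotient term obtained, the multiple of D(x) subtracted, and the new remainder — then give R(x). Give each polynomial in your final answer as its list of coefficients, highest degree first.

Step 1: lead(−15x⁸ + 21x⁷ + 30x⁶ − 21x⁵ − 36x⁴ + 18x³ − 12x² − 13x + 10) ÷ lead(D) = −15x⁸ ÷ −3x² = 5x⁶. Subtract (5x⁶)·D = −15x⁸ + 15x⁷ + 15x⁶. Remainder: 6x⁷ + 15x⁶ − 21x⁵ − 36x⁴ + 18x³ − 12x² − 13x + 10.
Step 2: lead(6x⁷ + 15x⁶ − 21x⁵ − 36x⁴ + 18x³ − 12x² − 13x + 10) ÷ lead(D) = 6x⁷ ÷ −3x² = −2x⁵. Subtract (−2x⁵)·D = 6x⁷ − 6x⁶ − 6x⁵. Remainder: 21x⁶ − 15x⁵ − 36x⁴ + 18x³ − 12x² − 13x + 10.
Step 3: lead(21x⁶ − 15x⁵ − 36x⁴ + 18x³ − 12x² − 13x + 10) ÷ lead(D) = 21x⁶ ÷ −3x² = −7x⁴. Subtract (−7x⁴)·D = 21x⁶ − 21x⁵ − 21x⁴. Remainder: 6x⁵ − 15x⁴ + 18x³ − 12x² − 13x + 10.
Step 4: lead(6x⁵ − 15x⁴ + 18x³ − 12x² − 13x + 10) ÷ lead(D) = 6x⁵ ÷ −3x² = −2x³. Subtract (−2x³)·D = 6x⁵ − 6x⁴ − 6x³. Remainder: −9x⁴ + 24x³ − 12x² − 13x + 10.
Step 5: lead(−9x⁴ + 24x³ − 12x² − 13x + 10) ÷ lead(D) = −9x⁴ ÷ −3x² = 3x². Subtract (3x²)·D = −9x⁴ + 9x³ + 9x². Remainder: 15x³ − 21x² − 13x + 10.
Step 6: lead(15x³ − 21x² − 13x + 10) ÷ lead(D) = 15x³ ÷ −3x² = −5x. Subtract (−5x)·D = 15x³ − 15x² − 15x. Remainder: −6x² + 2x + 10.
Step 7: lead(−6x² + 2x + 10) ÷ lead(D) = −6x² ÷ −3x² = 2. Subtract (2)·D = −6x² + 6x + 6. Remainder: −4x + 4.

R = [-4, 4]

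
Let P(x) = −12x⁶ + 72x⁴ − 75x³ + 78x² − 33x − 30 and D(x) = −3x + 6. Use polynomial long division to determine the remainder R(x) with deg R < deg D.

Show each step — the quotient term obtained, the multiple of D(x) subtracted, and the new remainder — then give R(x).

R(x) = 0

Step 1: lead(−12x⁶ + 72x⁴ − 75x³ + 78x² − 33x − 30) ÷ lead(D) = −12x⁶ ÷ −3x = 4x⁵. Subtract (4x⁵)·D = −12x⁶ + 24x⁵. Remainder: −24x⁵ + 72x⁴ − 75x³ + 78x² − 33x − 30.
Step 2: lead(−24x⁵ + 72x⁴ − 75x³ + 78x² − 33x − 30) ÷ lead(D) = −24x⁵ ÷ −3x = 8x⁴. Subtract (8x⁴)·D = −24x⁵ + 48x⁴. Remainder: 24x⁴ − 75x³ + 78x² − 33x − 30.
Step 3: lead(24x⁴ − 75x³ + 78x² − 33x − 30) ÷ lead(D) = 24x⁴ ÷ −3x = −8x³. Subtract (−8x³)·D = 24x⁴ − 48x³. Remainder: −27x³ + 78x² − 33x − 30.
Step 4: lead(−27x³ + 78x² − 33x − 30) ÷ lead(D) = −27x³ ÷ −3x = 9x². Subtract (9x²)·D = −27x³ + 54x². Remainder: 24x² − 33x − 30.
Step 5: lead(24x² − 33x − 30) ÷ lead(D) = 24x² ÷ −3x = −8x. Subtract (−8x)·D = 24x² − 48x. Remainder: 15x − 30.
Step 6: lead(15x − 30) ÷ lead(D) = 15x ÷ −3x = −5. Subtract (−5)·D = 15x − 30. Remainder: 0.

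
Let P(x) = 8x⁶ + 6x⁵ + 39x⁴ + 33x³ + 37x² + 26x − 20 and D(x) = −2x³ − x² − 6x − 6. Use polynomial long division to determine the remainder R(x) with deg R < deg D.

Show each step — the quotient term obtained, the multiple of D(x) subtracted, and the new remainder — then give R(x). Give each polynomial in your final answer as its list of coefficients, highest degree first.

Step 1: lead(8x⁶ + 6x⁵ + 39x⁴ + 33x³ + 37x² + 26x − 20) ÷ lead(D) = 8x⁶ ÷ −2x³ = −4x³. Subtract (−4x³)·D = 8x⁶ + 4x⁵ + 24x⁴ + 24x³. Remainder: 2x⁵ + 15x⁴ + 9x³ + 37x² + 26x − 20.
Step 2: lead(2x⁵ + 15x⁴ + 9x³ + 37x² + 26x − 20) ÷ lead(D) = 2x⁵ ÷ −2x³ = −x². Subtract (−x²)·D = 2x⁵ + x⁴ + 6x³ + 6x². Remainder: 14x⁴ + 3x³ + 31x² + 26x − 20.
Step 3: lead(14x⁴ + 3x³ + 31x² + 26x − 20) ÷ lead(D) = 14x⁴ ÷ −2x³ = −7x. Subtract (−7x)·D = 14x⁴ + 7x³ + 42x² + 42x. Remainder: −4x³ − 11x² − 16x − 20.
Step 4: lead(−4x³ − 11x² − 16x − 20) ÷ lead(D) = −4x³ ÷ −2x³ = 2. Subtract (2)·D = −4x³ − 2x² − 12x − 12. Remainder: −9x² − 4x − 8.

R = [-9, -4, -8]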